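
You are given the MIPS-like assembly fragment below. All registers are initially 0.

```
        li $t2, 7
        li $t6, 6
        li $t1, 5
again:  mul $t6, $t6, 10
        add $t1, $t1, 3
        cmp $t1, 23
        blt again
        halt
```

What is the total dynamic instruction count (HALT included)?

28

after li $t2, 7: $t2=7
after li $t6, 6: $t6=6
after li $t1, 5: $t1=5
after mul $t6, $t6, 10: $t6=6*10=60
after add $t1, $t1, 3: $t1=5+3=8
cmp $t1, 23  (cmp 8,23)
blt again: taken
after mul $t6, $t6, 10: $t6=60*10=600
after add $t1, $t1, 3: $t1=8+3=11
cmp $t1, 23  (cmp 11,23)
blt again: taken
after mul $t6, $t6, 10: $t6=600*10=6000
after add $t1, $t1, 3: $t1=11+3=14
cmp $t1, 23  (cmp 14,23)
blt again: taken
after mul $t6, $t6, 10: $t6=6000*10=60000
after add $t1, $t1, 3: $t1=14+3=17
cmp $t1, 23  (cmp 17,23)
blt again: taken
after mul $t6, $t6, 10: $t6=60000*10=600000
after add $t1, $t1, 3: $t1=17+3=20
cmp $t1, 23  (cmp 20,23)
blt again: taken
after mul $t6, $t6, 10: $t6=600000*10=6000000
after add $t1, $t1, 3: $t1=20+3=23
cmp $t1, 23  (cmp 23,23)
blt again: not taken
halt.
Total executed instructions: 28.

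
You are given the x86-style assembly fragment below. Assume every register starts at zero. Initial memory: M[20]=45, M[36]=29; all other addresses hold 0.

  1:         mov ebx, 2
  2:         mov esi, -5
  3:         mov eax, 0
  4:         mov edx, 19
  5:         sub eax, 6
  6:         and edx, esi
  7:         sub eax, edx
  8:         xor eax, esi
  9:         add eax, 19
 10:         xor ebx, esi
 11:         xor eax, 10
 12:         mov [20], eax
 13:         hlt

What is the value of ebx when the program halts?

ebx=2
esi=-5
eax=0
edx=19
eax=0-6=-6
edx=19&(-5)=19
eax=(-6)-19=-25
eax=(-25)^(-5)=28
eax=28+19=47
ebx=2^(-5)=-7
eax=47^10=37
mov [20], eax → M[20]=37
halt.

-7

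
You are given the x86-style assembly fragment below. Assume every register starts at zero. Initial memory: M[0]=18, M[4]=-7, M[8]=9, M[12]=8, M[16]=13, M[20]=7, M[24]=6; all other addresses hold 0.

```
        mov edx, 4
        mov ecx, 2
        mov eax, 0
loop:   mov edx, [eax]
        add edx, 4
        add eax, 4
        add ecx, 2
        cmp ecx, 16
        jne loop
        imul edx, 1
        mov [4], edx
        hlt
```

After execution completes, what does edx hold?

mov edx, 4 → edx=4
mov ecx, 2 → ecx=2
mov eax, 0 → eax=0
mov edx, [eax] → edx=M[0]=18
add edx, 4 → edx=18+4=22
add eax, 4 → eax=0+4=4
add ecx, 2 → ecx=2+2=4
cmp ecx, 16  (cmp 4,16)
jne loop: taken
mov edx, [eax] → edx=M[4]=-7
add edx, 4 → edx=(-7)+4=-3
add eax, 4 → eax=4+4=8
add ecx, 2 → ecx=4+2=6
cmp ecx, 16  (cmp 6,16)
jne loop: taken
mov edx, [eax] → edx=M[8]=9
add edx, 4 → edx=9+4=13
add eax, 4 → eax=8+4=12
add ecx, 2 → ecx=6+2=8
cmp ecx, 16  (cmp 8,16)
jne loop: taken
mov edx, [eax] → edx=M[12]=8
add edx, 4 → edx=8+4=12
add eax, 4 → eax=12+4=16
add ecx, 2 → ecx=8+2=10
cmp ecx, 16  (cmp 10,16)
jne loop: taken
mov edx, [eax] → edx=M[16]=13
add edx, 4 → edx=13+4=17
add eax, 4 → eax=16+4=20
add ecx, 2 → ecx=10+2=12
cmp ecx, 16  (cmp 12,16)
jne loop: taken
mov edx, [eax] → edx=M[20]=7
add edx, 4 → edx=7+4=11
add eax, 4 → eax=20+4=24
add ecx, 2 → ecx=12+2=14
cmp ecx, 16  (cmp 14,16)
jne loop: taken
mov edx, [eax] → edx=M[24]=6
add edx, 4 → edx=6+4=10
add eax, 4 → eax=24+4=28
add ecx, 2 → ecx=14+2=16
cmp ecx, 16  (cmp 16,16)
jne loop: not taken
imul edx, 1 → edx=10*1=10
mov [4], edx → M[4]=10
halt.

10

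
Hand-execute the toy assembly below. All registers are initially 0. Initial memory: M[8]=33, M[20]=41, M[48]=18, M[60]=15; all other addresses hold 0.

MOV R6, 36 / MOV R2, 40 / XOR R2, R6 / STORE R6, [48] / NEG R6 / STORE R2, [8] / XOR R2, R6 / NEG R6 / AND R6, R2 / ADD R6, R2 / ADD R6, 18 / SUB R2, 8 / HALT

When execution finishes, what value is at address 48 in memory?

R6=36
R2=40
R2=40^36=12
STORE R6, [48] → M[48]=36
R6=-(36)=-36
STORE R2, [8] → M[8]=12
R2=12^(-36)=-48
R6=-(-36)=36
R6=36&(-48)=0
R6=0+(-48)=-48
R6=(-48)+18=-30
R2=(-48)-8=-56
halt.

36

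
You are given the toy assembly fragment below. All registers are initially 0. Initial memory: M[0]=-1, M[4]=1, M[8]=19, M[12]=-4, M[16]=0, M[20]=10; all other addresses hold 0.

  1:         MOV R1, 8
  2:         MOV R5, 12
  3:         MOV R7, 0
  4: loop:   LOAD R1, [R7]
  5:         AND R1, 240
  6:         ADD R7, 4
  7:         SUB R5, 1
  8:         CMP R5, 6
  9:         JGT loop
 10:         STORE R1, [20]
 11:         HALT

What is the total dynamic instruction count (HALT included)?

41

R1=8
R5=12
R7=0
R1=M[0]=-1
R1=(-1)&240=240
R7=0+4=4
R5=12-1=11
CMP R5, 6  (cmp 11,6)
JGT loop: taken
R1=M[4]=1
R1=1&240=0
R7=4+4=8
R5=11-1=10
CMP R5, 6  (cmp 10,6)
JGT loop: taken
R1=M[8]=19
R1=19&240=16
R7=8+4=12
R5=10-1=9
CMP R5, 6  (cmp 9,6)
JGT loop: taken
R1=M[12]=-4
R1=(-4)&240=240
R7=12+4=16
R5=9-1=8
CMP R5, 6  (cmp 8,6)
JGT loop: taken
R1=M[16]=0
R1=0&240=0
R7=16+4=20
R5=8-1=7
CMP R5, 6  (cmp 7,6)
JGT loop: taken
R1=M[20]=10
R1=10&240=0
R7=20+4=24
R5=7-1=6
CMP R5, 6  (cmp 6,6)
JGT loop: not taken
STORE R1, [20] → M[20]=0
halt.
Total executed instructions: 41.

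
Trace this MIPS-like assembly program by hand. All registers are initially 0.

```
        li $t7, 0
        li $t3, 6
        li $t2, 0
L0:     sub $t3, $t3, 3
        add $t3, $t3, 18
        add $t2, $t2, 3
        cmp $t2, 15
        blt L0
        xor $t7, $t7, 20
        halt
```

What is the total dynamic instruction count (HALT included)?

li $t7, 0 → $t7=0
li $t3, 6 → $t3=6
li $t2, 0 → $t2=0
sub $t3, $t3, 3 → $t3=6-3=3
add $t3, $t3, 18 → $t3=3+18=21
add $t2, $t2, 3 → $t2=0+3=3
cmp $t2, 15  (cmp 3,15)
blt L0: taken
sub $t3, $t3, 3 → $t3=21-3=18
add $t3, $t3, 18 → $t3=18+18=36
add $t2, $t2, 3 → $t2=3+3=6
cmp $t2, 15  (cmp 6,15)
blt L0: taken
sub $t3, $t3, 3 → $t3=36-3=33
add $t3, $t3, 18 → $t3=33+18=51
add $t2, $t2, 3 → $t2=6+3=9
cmp $t2, 15  (cmp 9,15)
blt L0: taken
sub $t3, $t3, 3 → $t3=51-3=48
add $t3, $t3, 18 → $t3=48+18=66
add $t2, $t2, 3 → $t2=9+3=12
cmp $t2, 15  (cmp 12,15)
blt L0: taken
sub $t3, $t3, 3 → $t3=66-3=63
add $t3, $t3, 18 → $t3=63+18=81
add $t2, $t2, 3 → $t2=12+3=15
cmp $t2, 15  (cmp 15,15)
blt L0: not taken
xor $t7, $t7, 20 → $t7=0^20=20
halt.
Total executed instructions: 30.

30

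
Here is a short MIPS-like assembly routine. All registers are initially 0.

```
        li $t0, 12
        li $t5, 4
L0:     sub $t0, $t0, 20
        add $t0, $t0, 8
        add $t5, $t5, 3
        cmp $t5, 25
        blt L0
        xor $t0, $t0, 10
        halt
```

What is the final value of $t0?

-78

$t0=12
$t5=4
$t0=12-20=-8
$t0=(-8)+8=0
$t5=4+3=7
cmp $t5, 25  (cmp 7,25)
blt L0: taken
$t0=0-20=-20
$t0=(-20)+8=-12
$t5=7+3=10
cmp $t5, 25  (cmp 10,25)
blt L0: taken
$t0=(-12)-20=-32
$t0=(-32)+8=-24
$t5=10+3=13
cmp $t5, 25  (cmp 13,25)
blt L0: taken
$t0=(-24)-20=-44
$t0=(-44)+8=-36
$t5=13+3=16
cmp $t5, 25  (cmp 16,25)
blt L0: taken
$t0=(-36)-20=-56
$t0=(-56)+8=-48
$t5=16+3=19
cmp $t5, 25  (cmp 19,25)
blt L0: taken
$t0=(-48)-20=-68
$t0=(-68)+8=-60
$t5=19+3=22
cmp $t5, 25  (cmp 22,25)
blt L0: taken
$t0=(-60)-20=-80
$t0=(-80)+8=-72
$t5=22+3=25
cmp $t5, 25  (cmp 25,25)
blt L0: not taken
$t0=(-72)^10=-78
halt.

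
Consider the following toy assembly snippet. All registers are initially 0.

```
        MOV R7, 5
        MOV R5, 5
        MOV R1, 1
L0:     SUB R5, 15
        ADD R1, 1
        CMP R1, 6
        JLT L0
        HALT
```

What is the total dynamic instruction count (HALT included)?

MOV R7, 5 → R7=5
MOV R5, 5 → R5=5
MOV R1, 1 → R1=1
SUB R5, 15 → R5=5-15=-10
ADD R1, 1 → R1=1+1=2
CMP R1, 6  (cmp 2,6)
JLT L0: taken
SUB R5, 15 → R5=(-10)-15=-25
ADD R1, 1 → R1=2+1=3
CMP R1, 6  (cmp 3,6)
JLT L0: taken
SUB R5, 15 → R5=(-25)-15=-40
ADD R1, 1 → R1=3+1=4
CMP R1, 6  (cmp 4,6)
JLT L0: taken
SUB R5, 15 → R5=(-40)-15=-55
ADD R1, 1 → R1=4+1=5
CMP R1, 6  (cmp 5,6)
JLT L0: taken
SUB R5, 15 → R5=(-55)-15=-70
ADD R1, 1 → R1=5+1=6
CMP R1, 6  (cmp 6,6)
JLT L0: not taken
halt.
Total executed instructions: 24.

24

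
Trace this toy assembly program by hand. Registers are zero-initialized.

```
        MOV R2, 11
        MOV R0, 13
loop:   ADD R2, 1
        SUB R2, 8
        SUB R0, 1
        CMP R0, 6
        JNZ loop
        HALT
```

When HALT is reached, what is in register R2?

after MOV R2, 11: R2=11
after MOV R0, 13: R0=13
after ADD R2, 1: R2=11+1=12
after SUB R2, 8: R2=12-8=4
after SUB R0, 1: R0=13-1=12
CMP R0, 6  (cmp 12,6)
JNZ loop: taken
after ADD R2, 1: R2=4+1=5
after SUB R2, 8: R2=5-8=-3
after SUB R0, 1: R0=12-1=11
CMP R0, 6  (cmp 11,6)
JNZ loop: taken
after ADD R2, 1: R2=(-3)+1=-2
after SUB R2, 8: R2=(-2)-8=-10
after SUB R0, 1: R0=11-1=10
CMP R0, 6  (cmp 10,6)
JNZ loop: taken
after ADD R2, 1: R2=(-10)+1=-9
after SUB R2, 8: R2=(-9)-8=-17
after SUB R0, 1: R0=10-1=9
CMP R0, 6  (cmp 9,6)
JNZ loop: taken
after ADD R2, 1: R2=(-17)+1=-16
after SUB R2, 8: R2=(-16)-8=-24
after SUB R0, 1: R0=9-1=8
CMP R0, 6  (cmp 8,6)
JNZ loop: taken
after ADD R2, 1: R2=(-24)+1=-23
after SUB R2, 8: R2=(-23)-8=-31
after SUB R0, 1: R0=8-1=7
CMP R0, 6  (cmp 7,6)
JNZ loop: taken
after ADD R2, 1: R2=(-31)+1=-30
after SUB R2, 8: R2=(-30)-8=-38
after SUB R0, 1: R0=7-1=6
CMP R0, 6  (cmp 6,6)
JNZ loop: not taken
halt.

-38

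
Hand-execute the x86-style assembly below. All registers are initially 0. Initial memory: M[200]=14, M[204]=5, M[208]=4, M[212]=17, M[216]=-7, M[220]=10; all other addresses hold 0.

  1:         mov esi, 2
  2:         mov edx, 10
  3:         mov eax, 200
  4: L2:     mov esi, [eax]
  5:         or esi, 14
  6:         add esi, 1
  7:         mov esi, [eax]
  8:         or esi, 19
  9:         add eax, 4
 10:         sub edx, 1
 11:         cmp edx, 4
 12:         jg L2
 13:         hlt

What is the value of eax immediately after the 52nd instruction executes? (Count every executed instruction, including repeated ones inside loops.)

220

after mov esi, 2: esi=2
after mov edx, 10: edx=10
after mov eax, 200: eax=200
after mov esi, [eax]: esi=M[200]=14
after or esi, 14: esi=14|14=14
after add esi, 1: esi=14+1=15
after mov esi, [eax]: esi=M[200]=14
after or esi, 19: esi=14|19=31
after add eax, 4: eax=200+4=204
after sub edx, 1: edx=10-1=9
cmp edx, 4  (cmp 9,4)
jg L2: taken
after mov esi, [eax]: esi=M[204]=5
after or esi, 14: esi=5|14=15
after add esi, 1: esi=15+1=16
after mov esi, [eax]: esi=M[204]=5
after or esi, 19: esi=5|19=23
after add eax, 4: eax=204+4=208
after sub edx, 1: edx=9-1=8
cmp edx, 4  (cmp 8,4)
jg L2: taken
after mov esi, [eax]: esi=M[208]=4
after or esi, 14: esi=4|14=14
after add esi, 1: esi=14+1=15
after mov esi, [eax]: esi=M[208]=4
after or esi, 19: esi=4|19=23
after add eax, 4: eax=208+4=212
after sub edx, 1: edx=8-1=7
cmp edx, 4  (cmp 7,4)
jg L2: taken
after mov esi, [eax]: esi=M[212]=17
after or esi, 14: esi=17|14=31
after add esi, 1: esi=31+1=32
after mov esi, [eax]: esi=M[212]=17
after or esi, 19: esi=17|19=19
after add eax, 4: eax=212+4=216
after sub edx, 1: edx=7-1=6
cmp edx, 4  (cmp 6,4)
jg L2: taken
after mov esi, [eax]: esi=M[216]=-7
after or esi, 14: esi=(-7)|14=-1
after add esi, 1: esi=(-1)+1=0
after mov esi, [eax]: esi=M[216]=-7
after or esi, 19: esi=(-7)|19=-5
after add eax, 4: eax=216+4=220
after sub edx, 1: edx=6-1=5
cmp edx, 4  (cmp 5,4)
jg L2: taken
after mov esi, [eax]: esi=M[220]=10
after or esi, 14: esi=10|14=14
after add esi, 1: esi=14+1=15
after mov esi, [eax]: esi=M[220]=10
After step 52: eax = 220.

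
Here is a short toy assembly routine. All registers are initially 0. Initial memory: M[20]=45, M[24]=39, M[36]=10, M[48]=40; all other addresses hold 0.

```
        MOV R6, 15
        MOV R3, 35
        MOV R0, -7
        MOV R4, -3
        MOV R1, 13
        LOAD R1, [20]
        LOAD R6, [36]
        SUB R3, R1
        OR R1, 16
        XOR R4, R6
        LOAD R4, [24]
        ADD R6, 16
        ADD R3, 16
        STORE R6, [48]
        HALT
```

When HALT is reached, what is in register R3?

R6=15
R3=35
R0=-7
R4=-3
R1=13
R1=M[20]=45
R6=M[36]=10
R3=35-45=-10
R1=45|16=61
R4=(-3)^10=-9
R4=M[24]=39
R6=10+16=26
R3=(-10)+16=6
STORE R6, [48] → M[48]=26
halt.

6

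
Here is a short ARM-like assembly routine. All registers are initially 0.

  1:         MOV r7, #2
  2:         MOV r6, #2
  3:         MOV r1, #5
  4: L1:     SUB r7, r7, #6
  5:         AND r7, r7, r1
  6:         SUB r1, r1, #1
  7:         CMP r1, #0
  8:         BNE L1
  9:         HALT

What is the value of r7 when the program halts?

r7=2
r6=2
r1=5
r7=2-6=-4
r7=(-4)&5=4
r1=5-1=4
CMP r1, #0  (cmp 4,0)
BNE L1: taken
r7=4-6=-2
r7=(-2)&4=4
r1=4-1=3
CMP r1, #0  (cmp 3,0)
BNE L1: taken
r7=4-6=-2
r7=(-2)&3=2
r1=3-1=2
CMP r1, #0  (cmp 2,0)
BNE L1: taken
r7=2-6=-4
r7=(-4)&2=0
r1=2-1=1
CMP r1, #0  (cmp 1,0)
BNE L1: taken
r7=0-6=-6
r7=(-6)&1=0
r1=1-1=0
CMP r1, #0  (cmp 0,0)
BNE L1: not taken
halt.

0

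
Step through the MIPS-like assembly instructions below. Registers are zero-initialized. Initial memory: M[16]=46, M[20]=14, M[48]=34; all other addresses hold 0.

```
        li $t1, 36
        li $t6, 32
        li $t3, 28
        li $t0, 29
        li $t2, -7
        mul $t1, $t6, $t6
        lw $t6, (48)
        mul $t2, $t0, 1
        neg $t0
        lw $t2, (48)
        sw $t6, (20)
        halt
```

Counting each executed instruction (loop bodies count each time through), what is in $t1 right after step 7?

1024

li $t1, 36 → $t1=36
li $t6, 32 → $t6=32
li $t3, 28 → $t3=28
li $t0, 29 → $t0=29
li $t2, -7 → $t2=-7
mul $t1, $t6, $t6 → $t1=32*32=1024
lw $t6, (48) → $t6=M[48]=34
After step 7: $t1 = 1024.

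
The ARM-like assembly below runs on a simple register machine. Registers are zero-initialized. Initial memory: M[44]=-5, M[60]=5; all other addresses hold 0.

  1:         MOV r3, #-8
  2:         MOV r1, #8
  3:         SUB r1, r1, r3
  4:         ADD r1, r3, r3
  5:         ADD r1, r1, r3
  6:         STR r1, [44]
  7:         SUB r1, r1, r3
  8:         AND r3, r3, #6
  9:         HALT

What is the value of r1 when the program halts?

-16

r3=-8
r1=8
r1=8-(-8)=16
r1=(-8)+(-8)=-16
r1=(-16)+(-8)=-24
STR r1, [44] → M[44]=-24
r1=(-24)-(-8)=-16
r3=(-8)&6=0
halt.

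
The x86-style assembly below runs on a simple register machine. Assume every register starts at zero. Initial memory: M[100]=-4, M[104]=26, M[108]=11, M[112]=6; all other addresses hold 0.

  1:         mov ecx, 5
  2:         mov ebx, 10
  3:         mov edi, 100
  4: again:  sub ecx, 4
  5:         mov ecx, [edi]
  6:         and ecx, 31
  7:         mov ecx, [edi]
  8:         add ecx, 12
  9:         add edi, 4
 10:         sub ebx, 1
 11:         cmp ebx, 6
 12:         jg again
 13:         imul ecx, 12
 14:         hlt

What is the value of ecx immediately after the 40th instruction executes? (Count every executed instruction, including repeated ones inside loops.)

216

ecx=5
ebx=10
edi=100
ecx=5-4=1
ecx=M[100]=-4
ecx=(-4)&31=28
ecx=M[100]=-4
ecx=(-4)+12=8
edi=100+4=104
ebx=10-1=9
cmp ebx, 6  (cmp 9,6)
jg again: taken
ecx=8-4=4
ecx=M[104]=26
ecx=26&31=26
ecx=M[104]=26
ecx=26+12=38
edi=104+4=108
ebx=9-1=8
cmp ebx, 6  (cmp 8,6)
jg again: taken
ecx=38-4=34
ecx=M[108]=11
ecx=11&31=11
ecx=M[108]=11
ecx=11+12=23
edi=108+4=112
ebx=8-1=7
cmp ebx, 6  (cmp 7,6)
jg again: taken
ecx=23-4=19
ecx=M[112]=6
ecx=6&31=6
ecx=M[112]=6
ecx=6+12=18
edi=112+4=116
ebx=7-1=6
cmp ebx, 6  (cmp 6,6)
jg again: not taken
ecx=18*12=216
After step 40: ecx = 216.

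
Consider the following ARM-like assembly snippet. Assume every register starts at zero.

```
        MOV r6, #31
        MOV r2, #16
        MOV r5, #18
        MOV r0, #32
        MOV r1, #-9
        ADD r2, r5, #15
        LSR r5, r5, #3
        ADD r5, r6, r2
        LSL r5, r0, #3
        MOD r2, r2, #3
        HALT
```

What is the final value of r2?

0

r6=31
r2=16
r5=18
r0=32
r1=-9
r2=18+15=33
r5=18>>3=2
r5=31+33=64
r5=32<<3=256
r2=33%3=0
halt.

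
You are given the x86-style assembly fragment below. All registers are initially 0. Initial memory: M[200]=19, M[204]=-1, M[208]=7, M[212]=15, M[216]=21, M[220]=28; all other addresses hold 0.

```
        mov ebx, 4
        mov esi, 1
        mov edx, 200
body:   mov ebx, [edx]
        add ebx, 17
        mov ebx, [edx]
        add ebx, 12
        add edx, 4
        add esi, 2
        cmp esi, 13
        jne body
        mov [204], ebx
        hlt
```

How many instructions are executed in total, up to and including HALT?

mov ebx, 4 → ebx=4
mov esi, 1 → esi=1
mov edx, 200 → edx=200
mov ebx, [edx] → ebx=M[200]=19
add ebx, 17 → ebx=19+17=36
mov ebx, [edx] → ebx=M[200]=19
add ebx, 12 → ebx=19+12=31
add edx, 4 → edx=200+4=204
add esi, 2 → esi=1+2=3
cmp esi, 13  (cmp 3,13)
jne body: taken
mov ebx, [edx] → ebx=M[204]=-1
add ebx, 17 → ebx=(-1)+17=16
mov ebx, [edx] → ebx=M[204]=-1
add ebx, 12 → ebx=(-1)+12=11
add edx, 4 → edx=204+4=208
add esi, 2 → esi=3+2=5
cmp esi, 13  (cmp 5,13)
jne body: taken
mov ebx, [edx] → ebx=M[208]=7
add ebx, 17 → ebx=7+17=24
mov ebx, [edx] → ebx=M[208]=7
add ebx, 12 → ebx=7+12=19
add edx, 4 → edx=208+4=212
add esi, 2 → esi=5+2=7
cmp esi, 13  (cmp 7,13)
jne body: taken
mov ebx, [edx] → ebx=M[212]=15
add ebx, 17 → ebx=15+17=32
mov ebx, [edx] → ebx=M[212]=15
add ebx, 12 → ebx=15+12=27
add edx, 4 → edx=212+4=216
add esi, 2 → esi=7+2=9
cmp esi, 13  (cmp 9,13)
jne body: taken
mov ebx, [edx] → ebx=M[216]=21
add ebx, 17 → ebx=21+17=38
mov ebx, [edx] → ebx=M[216]=21
add ebx, 12 → ebx=21+12=33
add edx, 4 → edx=216+4=220
add esi, 2 → esi=9+2=11
cmp esi, 13  (cmp 11,13)
jne body: taken
mov ebx, [edx] → ebx=M[220]=28
add ebx, 17 → ebx=28+17=45
mov ebx, [edx] → ebx=M[220]=28
add ebx, 12 → ebx=28+12=40
add edx, 4 → edx=220+4=224
add esi, 2 → esi=11+2=13
cmp esi, 13  (cmp 13,13)
jne body: not taken
mov [204], ebx → M[204]=40
halt.
Total executed instructions: 53.

53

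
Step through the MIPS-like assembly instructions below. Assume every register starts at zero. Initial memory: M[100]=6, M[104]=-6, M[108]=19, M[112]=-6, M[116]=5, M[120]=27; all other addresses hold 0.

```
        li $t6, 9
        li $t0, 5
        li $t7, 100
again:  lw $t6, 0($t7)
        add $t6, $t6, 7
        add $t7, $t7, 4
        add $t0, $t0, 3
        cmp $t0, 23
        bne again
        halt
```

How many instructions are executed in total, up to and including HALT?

40

$t6=9
$t0=5
$t7=100
$t6=M[100]=6
$t6=6+7=13
$t7=100+4=104
$t0=5+3=8
cmp $t0, 23  (cmp 8,23)
bne again: taken
$t6=M[104]=-6
$t6=(-6)+7=1
$t7=104+4=108
$t0=8+3=11
cmp $t0, 23  (cmp 11,23)
bne again: taken
$t6=M[108]=19
$t6=19+7=26
$t7=108+4=112
$t0=11+3=14
cmp $t0, 23  (cmp 14,23)
bne again: taken
$t6=M[112]=-6
$t6=(-6)+7=1
$t7=112+4=116
$t0=14+3=17
cmp $t0, 23  (cmp 17,23)
bne again: taken
$t6=M[116]=5
$t6=5+7=12
$t7=116+4=120
$t0=17+3=20
cmp $t0, 23  (cmp 20,23)
bne again: taken
$t6=M[120]=27
$t6=27+7=34
$t7=120+4=124
$t0=20+3=23
cmp $t0, 23  (cmp 23,23)
bne again: not taken
halt.
Total executed instructions: 40.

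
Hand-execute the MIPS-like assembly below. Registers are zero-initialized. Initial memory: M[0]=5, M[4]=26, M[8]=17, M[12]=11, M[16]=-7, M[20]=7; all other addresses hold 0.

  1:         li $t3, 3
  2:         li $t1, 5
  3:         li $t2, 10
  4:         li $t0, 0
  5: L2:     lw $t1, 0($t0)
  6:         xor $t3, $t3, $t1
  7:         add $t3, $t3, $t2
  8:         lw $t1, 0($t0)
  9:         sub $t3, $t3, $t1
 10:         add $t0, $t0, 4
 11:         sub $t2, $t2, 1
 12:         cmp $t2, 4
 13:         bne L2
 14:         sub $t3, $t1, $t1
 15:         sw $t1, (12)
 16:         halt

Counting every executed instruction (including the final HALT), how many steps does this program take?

li $t3, 3 → $t3=3
li $t1, 5 → $t1=5
li $t2, 10 → $t2=10
li $t0, 0 → $t0=0
lw $t1, 0($t0) → $t1=M[0]=5
xor $t3, $t3, $t1 → $t3=3^5=6
add $t3, $t3, $t2 → $t3=6+10=16
lw $t1, 0($t0) → $t1=M[0]=5
sub $t3, $t3, $t1 → $t3=16-5=11
add $t0, $t0, 4 → $t0=0+4=4
sub $t2, $t2, 1 → $t2=10-1=9
cmp $t2, 4  (cmp 9,4)
bne L2: taken
lw $t1, 0($t0) → $t1=M[4]=26
xor $t3, $t3, $t1 → $t3=11^26=17
add $t3, $t3, $t2 → $t3=17+9=26
lw $t1, 0($t0) → $t1=M[4]=26
sub $t3, $t3, $t1 → $t3=26-26=0
add $t0, $t0, 4 → $t0=4+4=8
sub $t2, $t2, 1 → $t2=9-1=8
cmp $t2, 4  (cmp 8,4)
bne L2: taken
lw $t1, 0($t0) → $t1=M[8]=17
xor $t3, $t3, $t1 → $t3=0^17=17
add $t3, $t3, $t2 → $t3=17+8=25
lw $t1, 0($t0) → $t1=M[8]=17
sub $t3, $t3, $t1 → $t3=25-17=8
add $t0, $t0, 4 → $t0=8+4=12
sub $t2, $t2, 1 → $t2=8-1=7
cmp $t2, 4  (cmp 7,4)
bne L2: taken
lw $t1, 0($t0) → $t1=M[12]=11
xor $t3, $t3, $t1 → $t3=8^11=3
add $t3, $t3, $t2 → $t3=3+7=10
lw $t1, 0($t0) → $t1=M[12]=11
sub $t3, $t3, $t1 → $t3=10-11=-1
add $t0, $t0, 4 → $t0=12+4=16
sub $t2, $t2, 1 → $t2=7-1=6
cmp $t2, 4  (cmp 6,4)
bne L2: taken
lw $t1, 0($t0) → $t1=M[16]=-7
xor $t3, $t3, $t1 → $t3=(-1)^(-7)=6
add $t3, $t3, $t2 → $t3=6+6=12
lw $t1, 0($t0) → $t1=M[16]=-7
sub $t3, $t3, $t1 → $t3=12-(-7)=19
add $t0, $t0, 4 → $t0=16+4=20
sub $t2, $t2, 1 → $t2=6-1=5
cmp $t2, 4  (cmp 5,4)
bne L2: taken
lw $t1, 0($t0) → $t1=M[20]=7
xor $t3, $t3, $t1 → $t3=19^7=20
add $t3, $t3, $t2 → $t3=20+5=25
lw $t1, 0($t0) → $t1=M[20]=7
sub $t3, $t3, $t1 → $t3=25-7=18
add $t0, $t0, 4 → $t0=20+4=24
sub $t2, $t2, 1 → $t2=5-1=4
cmp $t2, 4  (cmp 4,4)
bne L2: not taken
sub $t3, $t1, $t1 → $t3=7-7=0
sw $t1, (12) → M[12]=7
halt.
Total executed instructions: 61.

61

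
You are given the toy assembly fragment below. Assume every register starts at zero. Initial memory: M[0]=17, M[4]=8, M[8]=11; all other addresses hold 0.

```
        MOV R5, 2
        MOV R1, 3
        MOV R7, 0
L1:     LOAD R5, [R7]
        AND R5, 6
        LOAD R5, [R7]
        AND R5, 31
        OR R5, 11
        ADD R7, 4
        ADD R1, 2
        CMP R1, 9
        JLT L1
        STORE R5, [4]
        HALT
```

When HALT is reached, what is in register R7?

12

R5=2
R1=3
R7=0
R5=M[0]=17
R5=17&6=0
R5=M[0]=17
R5=17&31=17
R5=17|11=27
R7=0+4=4
R1=3+2=5
CMP R1, 9  (cmp 5,9)
JLT L1: taken
R5=M[4]=8
R5=8&6=0
R5=M[4]=8
R5=8&31=8
R5=8|11=11
R7=4+4=8
R1=5+2=7
CMP R1, 9  (cmp 7,9)
JLT L1: taken
R5=M[8]=11
R5=11&6=2
R5=M[8]=11
R5=11&31=11
R5=11|11=11
R7=8+4=12
R1=7+2=9
CMP R1, 9  (cmp 9,9)
JLT L1: not taken
STORE R5, [4] → M[4]=11
halt.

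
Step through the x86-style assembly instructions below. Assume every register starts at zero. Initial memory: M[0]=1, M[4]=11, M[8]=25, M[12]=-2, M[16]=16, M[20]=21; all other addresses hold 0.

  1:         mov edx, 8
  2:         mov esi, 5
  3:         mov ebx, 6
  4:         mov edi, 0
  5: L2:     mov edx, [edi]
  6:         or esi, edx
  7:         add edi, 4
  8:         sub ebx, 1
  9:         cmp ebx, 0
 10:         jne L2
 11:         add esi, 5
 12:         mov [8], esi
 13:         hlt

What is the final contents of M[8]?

4

mov edx, 8 → edx=8
mov esi, 5 → esi=5
mov ebx, 6 → ebx=6
mov edi, 0 → edi=0
mov edx, [edi] → edx=M[0]=1
or esi, edx → esi=5|1=5
add edi, 4 → edi=0+4=4
sub ebx, 1 → ebx=6-1=5
cmp ebx, 0  (cmp 5,0)
jne L2: taken
mov edx, [edi] → edx=M[4]=11
or esi, edx → esi=5|11=15
add edi, 4 → edi=4+4=8
sub ebx, 1 → ebx=5-1=4
cmp ebx, 0  (cmp 4,0)
jne L2: taken
mov edx, [edi] → edx=M[8]=25
or esi, edx → esi=15|25=31
add edi, 4 → edi=8+4=12
sub ebx, 1 → ebx=4-1=3
cmp ebx, 0  (cmp 3,0)
jne L2: taken
mov edx, [edi] → edx=M[12]=-2
or esi, edx → esi=31|(-2)=-1
add edi, 4 → edi=12+4=16
sub ebx, 1 → ebx=3-1=2
cmp ebx, 0  (cmp 2,0)
jne L2: taken
mov edx, [edi] → edx=M[16]=16
or esi, edx → esi=(-1)|16=-1
add edi, 4 → edi=16+4=20
sub ebx, 1 → ebx=2-1=1
cmp ebx, 0  (cmp 1,0)
jne L2: taken
mov edx, [edi] → edx=M[20]=21
or esi, edx → esi=(-1)|21=-1
add edi, 4 → edi=20+4=24
sub ebx, 1 → ebx=1-1=0
cmp ebx, 0  (cmp 0,0)
jne L2: not taken
add esi, 5 → esi=(-1)+5=4
mov [8], esi → M[8]=4
halt.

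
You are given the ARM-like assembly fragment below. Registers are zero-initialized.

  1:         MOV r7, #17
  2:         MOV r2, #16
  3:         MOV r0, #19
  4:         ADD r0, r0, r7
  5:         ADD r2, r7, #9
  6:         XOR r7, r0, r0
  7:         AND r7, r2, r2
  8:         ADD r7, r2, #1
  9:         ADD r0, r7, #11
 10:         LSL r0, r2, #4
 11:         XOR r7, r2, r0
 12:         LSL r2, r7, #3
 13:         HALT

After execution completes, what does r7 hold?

MOV r7, #17 → r7=17
MOV r2, #16 → r2=16
MOV r0, #19 → r0=19
ADD r0, r0, r7 → r0=19+17=36
ADD r2, r7, #9 → r2=17+9=26
XOR r7, r0, r0 → r7=36^36=0
AND r7, r2, r2 → r7=26&26=26
ADD r7, r2, #1 → r7=26+1=27
ADD r0, r7, #11 → r0=27+11=38
LSL r0, r2, #4 → r0=26<<4=416
XOR r7, r2, r0 → r7=26^416=442
LSL r2, r7, #3 → r2=442<<3=3536
halt.

442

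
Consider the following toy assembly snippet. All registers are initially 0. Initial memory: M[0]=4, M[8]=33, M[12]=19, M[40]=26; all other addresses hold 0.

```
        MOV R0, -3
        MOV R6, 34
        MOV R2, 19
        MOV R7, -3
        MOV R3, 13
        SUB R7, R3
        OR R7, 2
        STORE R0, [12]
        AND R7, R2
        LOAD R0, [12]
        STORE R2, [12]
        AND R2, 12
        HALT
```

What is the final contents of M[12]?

MOV R0, -3 → R0=-3
MOV R6, 34 → R6=34
MOV R2, 19 → R2=19
MOV R7, -3 → R7=-3
MOV R3, 13 → R3=13
SUB R7, R3 → R7=(-3)-13=-16
OR R7, 2 → R7=(-16)|2=-14
STORE R0, [12] → M[12]=-3
AND R7, R2 → R7=(-14)&19=18
LOAD R0, [12] → R0=M[12]=-3
STORE R2, [12] → M[12]=19
AND R2, 12 → R2=19&12=0
halt.

19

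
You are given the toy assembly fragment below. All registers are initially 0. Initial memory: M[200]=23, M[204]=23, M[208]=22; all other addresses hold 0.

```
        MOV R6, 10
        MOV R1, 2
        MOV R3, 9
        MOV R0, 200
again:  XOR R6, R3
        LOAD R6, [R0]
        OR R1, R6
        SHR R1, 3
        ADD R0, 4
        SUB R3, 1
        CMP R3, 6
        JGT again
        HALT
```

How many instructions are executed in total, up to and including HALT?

29

MOV R6, 10 → R6=10
MOV R1, 2 → R1=2
MOV R3, 9 → R3=9
MOV R0, 200 → R0=200
XOR R6, R3 → R6=10^9=3
LOAD R6, [R0] → R6=M[200]=23
OR R1, R6 → R1=2|23=23
SHR R1, 3 → R1=23>>3=2
ADD R0, 4 → R0=200+4=204
SUB R3, 1 → R3=9-1=8
CMP R3, 6  (cmp 8,6)
JGT again: taken
XOR R6, R3 → R6=23^8=31
LOAD R6, [R0] → R6=M[204]=23
OR R1, R6 → R1=2|23=23
SHR R1, 3 → R1=23>>3=2
ADD R0, 4 → R0=204+4=208
SUB R3, 1 → R3=8-1=7
CMP R3, 6  (cmp 7,6)
JGT again: taken
XOR R6, R3 → R6=23^7=16
LOAD R6, [R0] → R6=M[208]=22
OR R1, R6 → R1=2|22=22
SHR R1, 3 → R1=22>>3=2
ADD R0, 4 → R0=208+4=212
SUB R3, 1 → R3=7-1=6
CMP R3, 6  (cmp 6,6)
JGT again: not taken
halt.
Total executed instructions: 29.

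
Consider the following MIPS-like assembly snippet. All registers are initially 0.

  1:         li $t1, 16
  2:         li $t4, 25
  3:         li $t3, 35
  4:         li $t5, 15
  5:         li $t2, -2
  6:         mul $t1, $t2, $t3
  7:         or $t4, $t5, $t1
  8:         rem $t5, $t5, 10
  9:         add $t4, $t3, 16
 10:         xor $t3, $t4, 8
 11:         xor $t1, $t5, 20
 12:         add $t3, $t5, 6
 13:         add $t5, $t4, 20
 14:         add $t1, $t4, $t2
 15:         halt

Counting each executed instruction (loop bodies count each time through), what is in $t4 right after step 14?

51

li $t1, 16 → $t1=16
li $t4, 25 → $t4=25
li $t3, 35 → $t3=35
li $t5, 15 → $t5=15
li $t2, -2 → $t2=-2
mul $t1, $t2, $t3 → $t1=(-2)*35=-70
or $t4, $t5, $t1 → $t4=15|(-70)=-65
rem $t5, $t5, 10 → $t5=15%10=5
add $t4, $t3, 16 → $t4=35+16=51
xor $t3, $t4, 8 → $t3=51^8=59
xor $t1, $t5, 20 → $t1=5^20=17
add $t3, $t5, 6 → $t3=5+6=11
add $t5, $t4, 20 → $t5=51+20=71
add $t1, $t4, $t2 → $t1=51+(-2)=49
After step 14: $t4 = 51.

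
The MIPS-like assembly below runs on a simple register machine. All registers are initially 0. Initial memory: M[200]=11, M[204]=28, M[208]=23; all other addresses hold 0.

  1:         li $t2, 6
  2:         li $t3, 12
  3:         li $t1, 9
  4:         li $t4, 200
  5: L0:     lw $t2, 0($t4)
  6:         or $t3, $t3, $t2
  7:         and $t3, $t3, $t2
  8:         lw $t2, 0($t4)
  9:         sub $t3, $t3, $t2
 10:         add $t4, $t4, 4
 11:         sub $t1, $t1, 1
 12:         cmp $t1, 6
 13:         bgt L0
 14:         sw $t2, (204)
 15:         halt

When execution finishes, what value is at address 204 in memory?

23

after li $t2, 6: $t2=6
after li $t3, 12: $t3=12
after li $t1, 9: $t1=9
after li $t4, 200: $t4=200
after lw $t2, 0($t4): $t2=M[200]=11
after or $t3, $t3, $t2: $t3=12|11=15
after and $t3, $t3, $t2: $t3=15&11=11
after lw $t2, 0($t4): $t2=M[200]=11
after sub $t3, $t3, $t2: $t3=11-11=0
after add $t4, $t4, 4: $t4=200+4=204
after sub $t1, $t1, 1: $t1=9-1=8
cmp $t1, 6  (cmp 8,6)
bgt L0: taken
after lw $t2, 0($t4): $t2=M[204]=28
after or $t3, $t3, $t2: $t3=0|28=28
after and $t3, $t3, $t2: $t3=28&28=28
after lw $t2, 0($t4): $t2=M[204]=28
after sub $t3, $t3, $t2: $t3=28-28=0
after add $t4, $t4, 4: $t4=204+4=208
after sub $t1, $t1, 1: $t1=8-1=7
cmp $t1, 6  (cmp 7,6)
bgt L0: taken
after lw $t2, 0($t4): $t2=M[208]=23
after or $t3, $t3, $t2: $t3=0|23=23
after and $t3, $t3, $t2: $t3=23&23=23
after lw $t2, 0($t4): $t2=M[208]=23
after sub $t3, $t3, $t2: $t3=23-23=0
after add $t4, $t4, 4: $t4=208+4=212
after sub $t1, $t1, 1: $t1=7-1=6
cmp $t1, 6  (cmp 6,6)
bgt L0: not taken
sw $t2, (204) → M[204]=23
halt.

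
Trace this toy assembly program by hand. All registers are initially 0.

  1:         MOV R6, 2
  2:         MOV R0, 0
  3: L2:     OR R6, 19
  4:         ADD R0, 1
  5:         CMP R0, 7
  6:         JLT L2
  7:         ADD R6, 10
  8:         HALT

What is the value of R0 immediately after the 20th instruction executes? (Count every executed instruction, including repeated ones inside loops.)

5

after MOV R6, 2: R6=2
after MOV R0, 0: R0=0
after OR R6, 19: R6=2|19=19
after ADD R0, 1: R0=0+1=1
CMP R0, 7  (cmp 1,7)
JLT L2: taken
after OR R6, 19: R6=19|19=19
after ADD R0, 1: R0=1+1=2
CMP R0, 7  (cmp 2,7)
JLT L2: taken
after OR R6, 19: R6=19|19=19
after ADD R0, 1: R0=2+1=3
CMP R0, 7  (cmp 3,7)
JLT L2: taken
after OR R6, 19: R6=19|19=19
after ADD R0, 1: R0=3+1=4
CMP R0, 7  (cmp 4,7)
JLT L2: taken
after OR R6, 19: R6=19|19=19
after ADD R0, 1: R0=4+1=5
After step 20: R0 = 5.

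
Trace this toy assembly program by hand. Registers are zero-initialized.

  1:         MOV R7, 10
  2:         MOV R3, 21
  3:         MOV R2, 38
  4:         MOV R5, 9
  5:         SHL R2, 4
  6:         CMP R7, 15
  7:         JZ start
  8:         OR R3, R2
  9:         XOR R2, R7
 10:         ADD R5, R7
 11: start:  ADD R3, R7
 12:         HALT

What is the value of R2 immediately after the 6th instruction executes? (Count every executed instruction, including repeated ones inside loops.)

608

MOV R7, 10 → R7=10
MOV R3, 21 → R3=21
MOV R2, 38 → R2=38
MOV R5, 9 → R5=9
SHL R2, 4 → R2=38<<4=608
CMP R7, 15  (cmp 10,15)
After step 6: R2 = 608.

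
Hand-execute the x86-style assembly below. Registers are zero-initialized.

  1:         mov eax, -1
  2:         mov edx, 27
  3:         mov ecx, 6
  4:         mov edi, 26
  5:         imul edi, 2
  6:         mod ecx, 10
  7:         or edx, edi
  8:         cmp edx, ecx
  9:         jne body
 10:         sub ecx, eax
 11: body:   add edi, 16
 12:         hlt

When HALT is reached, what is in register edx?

mov eax, -1 → eax=-1
mov edx, 27 → edx=27
mov ecx, 6 → ecx=6
mov edi, 26 → edi=26
imul edi, 2 → edi=26*2=52
mod ecx, 10 → ecx=6%10=6
or edx, edi → edx=27|52=63
cmp edx, ecx  (cmp 63,6)
jne body: taken
add edi, 16 → edi=52+16=68
halt.

63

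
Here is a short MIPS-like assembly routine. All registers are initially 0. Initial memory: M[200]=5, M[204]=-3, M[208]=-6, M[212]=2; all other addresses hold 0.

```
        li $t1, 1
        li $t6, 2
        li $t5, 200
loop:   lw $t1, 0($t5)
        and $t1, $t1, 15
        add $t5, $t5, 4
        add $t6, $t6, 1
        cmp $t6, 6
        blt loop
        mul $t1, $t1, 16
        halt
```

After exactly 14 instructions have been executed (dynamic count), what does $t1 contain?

after li $t1, 1: $t1=1
after li $t6, 2: $t6=2
after li $t5, 200: $t5=200
after lw $t1, 0($t5): $t1=M[200]=5
after and $t1, $t1, 15: $t1=5&15=5
after add $t5, $t5, 4: $t5=200+4=204
after add $t6, $t6, 1: $t6=2+1=3
cmp $t6, 6  (cmp 3,6)
blt loop: taken
after lw $t1, 0($t5): $t1=M[204]=-3
after and $t1, $t1, 15: $t1=(-3)&15=13
after add $t5, $t5, 4: $t5=204+4=208
after add $t6, $t6, 1: $t6=3+1=4
cmp $t6, 6  (cmp 4,6)
After step 14: $t1 = 13.

13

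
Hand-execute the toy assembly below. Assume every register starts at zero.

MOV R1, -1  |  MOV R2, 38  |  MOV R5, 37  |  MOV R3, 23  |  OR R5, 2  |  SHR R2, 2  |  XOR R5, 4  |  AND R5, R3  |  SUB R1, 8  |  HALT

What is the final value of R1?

-9

after MOV R1, -1: R1=-1
after MOV R2, 38: R2=38
after MOV R5, 37: R5=37
after MOV R3, 23: R3=23
after OR R5, 2: R5=37|2=39
after SHR R2, 2: R2=38>>2=9
after XOR R5, 4: R5=39^4=35
after AND R5, R3: R5=35&23=3
after SUB R1, 8: R1=(-1)-8=-9
halt.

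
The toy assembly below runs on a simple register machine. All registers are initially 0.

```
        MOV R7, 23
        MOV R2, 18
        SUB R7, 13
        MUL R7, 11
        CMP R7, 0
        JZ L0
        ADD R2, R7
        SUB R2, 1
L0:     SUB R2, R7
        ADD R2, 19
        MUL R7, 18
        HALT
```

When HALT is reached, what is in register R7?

R7=23
R2=18
R7=23-13=10
R7=10*11=110
CMP R7, 0  (cmp 110,0)
JZ L0: not taken
R2=18+110=128
R2=128-1=127
R2=127-110=17
R2=17+19=36
R7=110*18=1980
halt.

1980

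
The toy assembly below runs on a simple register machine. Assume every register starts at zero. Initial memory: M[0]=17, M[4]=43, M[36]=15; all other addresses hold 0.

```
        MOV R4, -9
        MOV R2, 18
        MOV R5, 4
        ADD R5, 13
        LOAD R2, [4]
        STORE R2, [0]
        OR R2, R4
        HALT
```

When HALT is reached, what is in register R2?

-1

R4=-9
R2=18
R5=4
R5=4+13=17
R2=M[4]=43
STORE R2, [0] → M[0]=43
R2=43|(-9)=-1
halt.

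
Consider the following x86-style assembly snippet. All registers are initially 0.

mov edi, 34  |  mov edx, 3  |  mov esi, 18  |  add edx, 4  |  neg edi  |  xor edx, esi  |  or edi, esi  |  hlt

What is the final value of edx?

mov edi, 34 → edi=34
mov edx, 3 → edx=3
mov esi, 18 → esi=18
add edx, 4 → edx=3+4=7
neg edi → edi=-(34)=-34
xor edx, esi → edx=7^18=21
or edi, esi → edi=(-34)|18=-34
halt.

21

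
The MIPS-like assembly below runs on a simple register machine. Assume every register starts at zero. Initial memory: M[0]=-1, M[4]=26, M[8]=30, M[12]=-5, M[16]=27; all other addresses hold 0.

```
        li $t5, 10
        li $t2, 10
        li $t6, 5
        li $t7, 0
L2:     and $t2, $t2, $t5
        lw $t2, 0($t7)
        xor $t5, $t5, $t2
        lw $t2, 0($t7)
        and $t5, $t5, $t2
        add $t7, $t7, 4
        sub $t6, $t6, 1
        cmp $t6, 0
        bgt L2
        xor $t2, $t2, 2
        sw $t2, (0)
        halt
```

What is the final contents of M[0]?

25

after li $t5, 10: $t5=10
after li $t2, 10: $t2=10
after li $t6, 5: $t6=5
after li $t7, 0: $t7=0
after and $t2, $t2, $t5: $t2=10&10=10
after lw $t2, 0($t7): $t2=M[0]=-1
after xor $t5, $t5, $t2: $t5=10^(-1)=-11
after lw $t2, 0($t7): $t2=M[0]=-1
after and $t5, $t5, $t2: $t5=(-11)&(-1)=-11
after add $t7, $t7, 4: $t7=0+4=4
after sub $t6, $t6, 1: $t6=5-1=4
cmp $t6, 0  (cmp 4,0)
bgt L2: taken
after and $t2, $t2, $t5: $t2=(-1)&(-11)=-11
after lw $t2, 0($t7): $t2=M[4]=26
after xor $t5, $t5, $t2: $t5=(-11)^26=-17
after lw $t2, 0($t7): $t2=M[4]=26
after and $t5, $t5, $t2: $t5=(-17)&26=10
after add $t7, $t7, 4: $t7=4+4=8
after sub $t6, $t6, 1: $t6=4-1=3
cmp $t6, 0  (cmp 3,0)
bgt L2: taken
after and $t2, $t2, $t5: $t2=26&10=10
after lw $t2, 0($t7): $t2=M[8]=30
after xor $t5, $t5, $t2: $t5=10^30=20
after lw $t2, 0($t7): $t2=M[8]=30
after and $t5, $t5, $t2: $t5=20&30=20
after add $t7, $t7, 4: $t7=8+4=12
after sub $t6, $t6, 1: $t6=3-1=2
cmp $t6, 0  (cmp 2,0)
bgt L2: taken
after and $t2, $t2, $t5: $t2=30&20=20
after lw $t2, 0($t7): $t2=M[12]=-5
after xor $t5, $t5, $t2: $t5=20^(-5)=-17
after lw $t2, 0($t7): $t2=M[12]=-5
after and $t5, $t5, $t2: $t5=(-17)&(-5)=-21
after add $t7, $t7, 4: $t7=12+4=16
after sub $t6, $t6, 1: $t6=2-1=1
cmp $t6, 0  (cmp 1,0)
bgt L2: taken
after and $t2, $t2, $t5: $t2=(-5)&(-21)=-21
after lw $t2, 0($t7): $t2=M[16]=27
after xor $t5, $t5, $t2: $t5=(-21)^27=-16
after lw $t2, 0($t7): $t2=M[16]=27
after and $t5, $t5, $t2: $t5=(-16)&27=16
after add $t7, $t7, 4: $t7=16+4=20
after sub $t6, $t6, 1: $t6=1-1=0
cmp $t6, 0  (cmp 0,0)
bgt L2: not taken
after xor $t2, $t2, 2: $t2=27^2=25
sw $t2, (0) → M[0]=25
halt.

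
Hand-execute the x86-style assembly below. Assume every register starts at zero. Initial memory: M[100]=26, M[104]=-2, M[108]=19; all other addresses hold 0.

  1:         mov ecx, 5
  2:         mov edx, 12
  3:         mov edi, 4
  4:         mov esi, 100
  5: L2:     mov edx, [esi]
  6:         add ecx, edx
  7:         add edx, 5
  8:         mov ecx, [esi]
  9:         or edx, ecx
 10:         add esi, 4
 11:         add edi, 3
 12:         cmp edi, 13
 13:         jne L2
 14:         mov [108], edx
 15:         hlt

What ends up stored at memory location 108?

27

mov ecx, 5 → ecx=5
mov edx, 12 → edx=12
mov edi, 4 → edi=4
mov esi, 100 → esi=100
mov edx, [esi] → edx=M[100]=26
add ecx, edx → ecx=5+26=31
add edx, 5 → edx=26+5=31
mov ecx, [esi] → ecx=M[100]=26
or edx, ecx → edx=31|26=31
add esi, 4 → esi=100+4=104
add edi, 3 → edi=4+3=7
cmp edi, 13  (cmp 7,13)
jne L2: taken
mov edx, [esi] → edx=M[104]=-2
add ecx, edx → ecx=26+(-2)=24
add edx, 5 → edx=(-2)+5=3
mov ecx, [esi] → ecx=M[104]=-2
or edx, ecx → edx=3|(-2)=-1
add esi, 4 → esi=104+4=108
add edi, 3 → edi=7+3=10
cmp edi, 13  (cmp 10,13)
jne L2: taken
mov edx, [esi] → edx=M[108]=19
add ecx, edx → ecx=(-2)+19=17
add edx, 5 → edx=19+5=24
mov ecx, [esi] → ecx=M[108]=19
or edx, ecx → edx=24|19=27
add esi, 4 → esi=108+4=112
add edi, 3 → edi=10+3=13
cmp edi, 13  (cmp 13,13)
jne L2: not taken
mov [108], edx → M[108]=27
halt.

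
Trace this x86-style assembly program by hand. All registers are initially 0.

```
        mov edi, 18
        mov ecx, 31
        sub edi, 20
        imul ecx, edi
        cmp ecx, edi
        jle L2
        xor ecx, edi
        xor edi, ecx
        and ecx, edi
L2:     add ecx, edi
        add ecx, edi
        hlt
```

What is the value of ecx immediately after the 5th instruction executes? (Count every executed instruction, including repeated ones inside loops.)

mov edi, 18 → edi=18
mov ecx, 31 → ecx=31
sub edi, 20 → edi=18-20=-2
imul ecx, edi → ecx=31*(-2)=-62
cmp ecx, edi  (cmp -62,-2)
After step 5: ecx = -62.

-62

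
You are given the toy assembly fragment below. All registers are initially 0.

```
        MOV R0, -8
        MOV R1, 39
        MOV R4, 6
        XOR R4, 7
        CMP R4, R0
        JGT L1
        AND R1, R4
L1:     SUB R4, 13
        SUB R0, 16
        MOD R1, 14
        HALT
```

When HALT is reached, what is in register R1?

11

after MOV R0, -8: R0=-8
after MOV R1, 39: R1=39
after MOV R4, 6: R4=6
after XOR R4, 7: R4=6^7=1
CMP R4, R0  (cmp 1,-8)
JGT L1: taken
after SUB R4, 13: R4=1-13=-12
after SUB R0, 16: R0=(-8)-16=-24
after MOD R1, 14: R1=39%14=11
halt.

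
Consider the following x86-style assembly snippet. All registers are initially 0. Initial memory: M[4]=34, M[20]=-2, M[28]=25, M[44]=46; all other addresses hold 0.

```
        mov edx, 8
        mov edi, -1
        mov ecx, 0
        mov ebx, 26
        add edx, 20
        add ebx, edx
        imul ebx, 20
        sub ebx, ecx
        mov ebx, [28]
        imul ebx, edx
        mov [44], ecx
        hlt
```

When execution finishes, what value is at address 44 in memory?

after mov edx, 8: edx=8
after mov edi, -1: edi=-1
after mov ecx, 0: ecx=0
after mov ebx, 26: ebx=26
after add edx, 20: edx=8+20=28
after add ebx, edx: ebx=26+28=54
after imul ebx, 20: ebx=54*20=1080
after sub ebx, ecx: ebx=1080-0=1080
after mov ebx, [28]: ebx=M[28]=25
after imul ebx, edx: ebx=25*28=700
mov [44], ecx → M[44]=0
halt.

0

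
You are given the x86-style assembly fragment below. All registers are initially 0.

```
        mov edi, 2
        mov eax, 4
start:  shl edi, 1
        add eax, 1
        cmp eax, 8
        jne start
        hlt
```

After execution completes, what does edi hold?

mov edi, 2 → edi=2
mov eax, 4 → eax=4
shl edi, 1 → edi=2<<1=4
add eax, 1 → eax=4+1=5
cmp eax, 8  (cmp 5,8)
jne start: taken
shl edi, 1 → edi=4<<1=8
add eax, 1 → eax=5+1=6
cmp eax, 8  (cmp 6,8)
jne start: taken
shl edi, 1 → edi=8<<1=16
add eax, 1 → eax=6+1=7
cmp eax, 8  (cmp 7,8)
jne start: taken
shl edi, 1 → edi=16<<1=32
add eax, 1 → eax=7+1=8
cmp eax, 8  (cmp 8,8)
jne start: not taken
halt.

32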